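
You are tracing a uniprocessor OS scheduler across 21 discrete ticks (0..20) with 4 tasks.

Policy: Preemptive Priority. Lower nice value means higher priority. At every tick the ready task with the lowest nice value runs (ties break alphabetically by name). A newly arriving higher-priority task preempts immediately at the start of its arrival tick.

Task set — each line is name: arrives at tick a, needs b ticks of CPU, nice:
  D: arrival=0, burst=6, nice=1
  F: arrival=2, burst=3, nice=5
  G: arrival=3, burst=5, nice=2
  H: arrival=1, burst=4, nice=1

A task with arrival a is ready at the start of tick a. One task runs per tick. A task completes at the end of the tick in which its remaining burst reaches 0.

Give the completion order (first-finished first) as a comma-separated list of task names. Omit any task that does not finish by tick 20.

completion order = D, H, G, F

t=0: ready={D} → run D
t=1: ready={D,H} → run D
t=2: ready={D,F,H} → run D
t=3: ready={D,F,G,H} → run D
t=4: ready={D,F,G,H} → run D
t=5: ready={D,F,G,H} → run D
t=6: ready={F,G,H} → run H
t=7: ready={F,G,H} → run H
t=8: ready={F,G,H} → run H
t=9: ready={F,G,H} → run H
t=10: ready={F,G} → run G
t=11: ready={F,G} → run G
t=12: ready={F,G} → run G
t=13: ready={F,G} → run G
t=14: ready={F,G} → run G
t=15: ready={F} → run F
t=16: ready={F} → run F
t=17: ready={F} → run F
t=18: (idle)
t=19: (idle)
t=20: (idle)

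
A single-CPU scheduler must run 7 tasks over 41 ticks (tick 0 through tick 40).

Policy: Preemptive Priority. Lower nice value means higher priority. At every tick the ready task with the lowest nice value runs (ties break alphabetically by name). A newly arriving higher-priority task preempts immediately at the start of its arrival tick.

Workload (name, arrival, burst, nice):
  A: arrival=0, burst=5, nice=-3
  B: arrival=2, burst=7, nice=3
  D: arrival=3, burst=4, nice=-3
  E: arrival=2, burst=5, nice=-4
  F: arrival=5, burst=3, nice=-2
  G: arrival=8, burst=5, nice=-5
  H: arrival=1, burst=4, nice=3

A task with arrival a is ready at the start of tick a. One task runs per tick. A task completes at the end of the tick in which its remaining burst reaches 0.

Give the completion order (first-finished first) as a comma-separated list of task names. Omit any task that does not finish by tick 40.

t=0: ready={A} → run A
t=1: ready={A,H} → run A
t=2: ready={A,B,E,H} → run E
t=3: ready={A,B,D,E,H} → run E
t=4: ready={A,B,D,E,H} → run E
t=5: ready={A,B,D,E,F,H} → run E
t=6: ready={A,B,D,E,F,H} → run E
t=7: ready={A,B,D,F,H} → run A
t=8: ready={A,B,D,F,G,H} → run G
t=9: ready={A,B,D,F,G,H} → run G
t=10: ready={A,B,D,F,G,H} → run G
t=11: ready={A,B,D,F,G,H} → run G
t=12: ready={A,B,D,F,G,H} → run G
t=13: ready={A,B,D,F,H} → run A
t=14: ready={A,B,D,F,H} → run A
t=15: ready={B,D,F,H} → run D
t=16: ready={B,D,F,H} → run D
t=17: ready={B,D,F,H} → run D
t=18: ready={B,D,F,H} → run D
t=19: ready={B,F,H} → run F
t=20: ready={B,F,H} → run F
t=21: ready={B,F,H} → run F
t=22: ready={B,H} → run B
t=23: ready={B,H} → run B
t=24: ready={B,H} → run B
t=25: ready={B,H} → run B
t=26: ready={B,H} → run B
t=27: ready={B,H} → run B
t=28: ready={B,H} → run B
t=29: ready={H} → run H
t=30: ready={H} → run H
t=31: ready={H} → run H
t=32: ready={H} → run H
t=33: (idle)
t=34: (idle)
t=35: (idle)
t=36: (idle)
t=37: (idle)
t=38: (idle)
t=39: (idle)
t=40: (idle)

completion order = E, G, A, D, F, B, H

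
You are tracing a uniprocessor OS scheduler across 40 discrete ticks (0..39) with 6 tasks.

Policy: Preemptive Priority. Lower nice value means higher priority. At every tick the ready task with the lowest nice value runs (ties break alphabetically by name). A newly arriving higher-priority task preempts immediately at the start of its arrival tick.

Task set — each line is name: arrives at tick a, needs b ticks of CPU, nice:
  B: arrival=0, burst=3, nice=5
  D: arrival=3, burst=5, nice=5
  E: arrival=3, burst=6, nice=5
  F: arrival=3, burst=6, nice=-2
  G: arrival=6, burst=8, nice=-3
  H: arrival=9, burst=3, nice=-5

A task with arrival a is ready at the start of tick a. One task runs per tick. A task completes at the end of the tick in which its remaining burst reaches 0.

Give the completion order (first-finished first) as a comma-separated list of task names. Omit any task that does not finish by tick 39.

completion order = B, H, G, F, D, E

t=0: ready={B} → run B
t=1: ready={B} → run B
t=2: ready={B} → run B
t=3: ready={D,E,F} → run F
t=4: ready={D,E,F} → run F
t=5: ready={D,E,F} → run F
t=6: ready={D,E,F,G} → run G
t=7: ready={D,E,F,G} → run G
t=8: ready={D,E,F,G} → run G
t=9: ready={D,E,F,G,H} → run H
t=10: ready={D,E,F,G,H} → run H
t=11: ready={D,E,F,G,H} → run H
t=12: ready={D,E,F,G} → run G
t=13: ready={D,E,F,G} → run G
t=14: ready={D,E,F,G} → run G
t=15: ready={D,E,F,G} → run G
t=16: ready={D,E,F,G} → run G
t=17: ready={D,E,F} → run F
t=18: ready={D,E,F} → run F
t=19: ready={D,E,F} → run F
t=20: ready={D,E} → run D
t=21: ready={D,E} → run D
t=22: ready={D,E} → run D
t=23: ready={D,E} → run D
t=24: ready={D,E} → run D
t=25: ready={E} → run E
t=26: ready={E} → run E
t=27: ready={E} → run E
t=28: ready={E} → run E
t=29: ready={E} → run E
t=30: ready={E} → run E
t=31: (idle)
t=32: (idle)
t=33: (idle)
t=34: (idle)
t=35: (idle)
t=36: (idle)
t=37: (idle)
t=38: (idle)
t=39: (idle)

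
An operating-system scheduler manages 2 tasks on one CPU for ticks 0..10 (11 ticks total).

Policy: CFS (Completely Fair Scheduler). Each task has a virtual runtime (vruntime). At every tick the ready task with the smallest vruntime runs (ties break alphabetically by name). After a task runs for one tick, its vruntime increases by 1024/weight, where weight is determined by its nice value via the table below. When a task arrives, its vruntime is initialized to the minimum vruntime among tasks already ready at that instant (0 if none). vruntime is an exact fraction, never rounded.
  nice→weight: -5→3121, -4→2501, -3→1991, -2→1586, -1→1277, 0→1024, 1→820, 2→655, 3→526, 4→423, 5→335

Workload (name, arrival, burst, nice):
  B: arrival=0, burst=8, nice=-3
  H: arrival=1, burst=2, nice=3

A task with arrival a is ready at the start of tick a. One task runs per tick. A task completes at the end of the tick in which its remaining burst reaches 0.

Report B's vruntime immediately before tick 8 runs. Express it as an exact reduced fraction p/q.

vruntime(B, start of tick 8) = 6144/1991

t=0: vr[B=0] → run B
t=1: vr[B=1024/1991 H=1024/1991] → run B
t=2: vr[B=2048/1991 H=1024/1991] → run H
t=3: vr[B=2048/1991 H=1288704/523633] → run B
t=4: vr[B=3072/1991 H=1288704/523633] → run B
t=5: vr[B=4096/1991 H=1288704/523633] → run B
t=6: vr[B=5120/1991 H=1288704/523633] → run H
t=7: vr[B=5120/1991] → run B
t=8: vr[B=6144/1991] → run B
t=9: vr[B=7168/1991] → run B
t=10: (idle)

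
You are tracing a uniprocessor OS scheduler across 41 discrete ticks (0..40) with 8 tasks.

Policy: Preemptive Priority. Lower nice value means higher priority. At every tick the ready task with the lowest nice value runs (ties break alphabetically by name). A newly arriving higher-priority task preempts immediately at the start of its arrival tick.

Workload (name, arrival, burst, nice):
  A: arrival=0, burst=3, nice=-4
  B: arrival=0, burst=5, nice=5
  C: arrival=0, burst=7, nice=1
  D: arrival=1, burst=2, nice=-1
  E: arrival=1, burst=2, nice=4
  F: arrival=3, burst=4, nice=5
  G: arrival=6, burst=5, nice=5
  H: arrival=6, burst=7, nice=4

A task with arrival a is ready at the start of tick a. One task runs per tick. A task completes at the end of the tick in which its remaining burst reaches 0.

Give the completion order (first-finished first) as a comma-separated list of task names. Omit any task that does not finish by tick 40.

t=0: ready={A,B,C} → run A
t=1: ready={A,B,C,D,E} → run A
t=2: ready={A,B,C,D,E} → run A
t=3: ready={B,C,D,E,F} → run D
t=4: ready={B,C,D,E,F} → run D
t=5: ready={B,C,E,F} → run C
t=6: ready={B,C,E,F,G,H} → run C
t=7: ready={B,C,E,F,G,H} → run C
t=8: ready={B,C,E,F,G,H} → run C
t=9: ready={B,C,E,F,G,H} → run C
t=10: ready={B,C,E,F,G,H} → run C
t=11: ready={B,C,E,F,G,H} → run C
t=12: ready={B,E,F,G,H} → run E
t=13: ready={B,E,F,G,H} → run E
t=14: ready={B,F,G,H} → run H
t=15: ready={B,F,G,H} → run H
t=16: ready={B,F,G,H} → run H
t=17: ready={B,F,G,H} → run H
t=18: ready={B,F,G,H} → run H
t=19: ready={B,F,G,H} → run H
t=20: ready={B,F,G,H} → run H
t=21: ready={B,F,G} → run B
t=22: ready={B,F,G} → run B
t=23: ready={B,F,G} → run B
t=24: ready={B,F,G} → run B
t=25: ready={B,F,G} → run B
t=26: ready={F,G} → run F
t=27: ready={F,G} → run F
t=28: ready={F,G} → run F
t=29: ready={F,G} → run F
t=30: ready={G} → run G
t=31: ready={G} → run G
t=32: ready={G} → run G
t=33: ready={G} → run G
t=34: ready={G} → run G
t=35: (idle)
t=36: (idle)
t=37: (idle)
t=38: (idle)
t=39: (idle)
t=40: (idle)

completion order = A, D, C, E, H, B, F, G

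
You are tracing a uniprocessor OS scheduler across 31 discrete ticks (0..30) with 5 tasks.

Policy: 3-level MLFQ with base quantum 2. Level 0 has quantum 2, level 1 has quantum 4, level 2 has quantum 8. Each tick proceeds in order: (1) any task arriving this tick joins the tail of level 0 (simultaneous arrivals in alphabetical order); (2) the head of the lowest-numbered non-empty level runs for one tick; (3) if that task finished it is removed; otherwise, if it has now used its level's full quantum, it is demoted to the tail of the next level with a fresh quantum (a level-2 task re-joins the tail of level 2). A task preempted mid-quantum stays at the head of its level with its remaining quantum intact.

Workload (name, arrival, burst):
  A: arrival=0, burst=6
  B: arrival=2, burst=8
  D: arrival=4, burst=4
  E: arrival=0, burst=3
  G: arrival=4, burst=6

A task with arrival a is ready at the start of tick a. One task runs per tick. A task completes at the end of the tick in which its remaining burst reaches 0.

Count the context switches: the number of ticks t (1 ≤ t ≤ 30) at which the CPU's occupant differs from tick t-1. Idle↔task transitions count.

context switches = 11

t=0: L0/L1/L2 = AE/-/- → run A
t=1: L0/L1/L2 = AE/-/- → run A
t=2: L0/L1/L2 = EB/A/- → run E
t=3: L0/L1/L2 = EB/A/- → run E
t=4: L0/L1/L2 = BDG/AE/- → run B
t=5: L0/L1/L2 = BDG/AE/- → run B
t=6: L0/L1/L2 = DG/AEB/- → run D
t=7: L0/L1/L2 = DG/AEB/- → run D
t=8: L0/L1/L2 = G/AEBD/- → run G
t=9: L0/L1/L2 = G/AEBD/- → run G
t=10: L0/L1/L2 = -/AEBDG/- → run A
t=11: L0/L1/L2 = -/AEBDG/- → run A
t=12: L0/L1/L2 = -/AEBDG/- → run A
t=13: L0/L1/L2 = -/AEBDG/- → run A
t=14: L0/L1/L2 = -/EBDG/- → run E
t=15: L0/L1/L2 = -/BDG/- → run B
t=16: L0/L1/L2 = -/BDG/- → run B
t=17: L0/L1/L2 = -/BDG/- → run B
t=18: L0/L1/L2 = -/BDG/- → run B
t=19: L0/L1/L2 = -/DG/B → run D
t=20: L0/L1/L2 = -/DG/B → run D
t=21: L0/L1/L2 = -/G/B → run G
t=22: L0/L1/L2 = -/G/B → run G
t=23: L0/L1/L2 = -/G/B → run G
t=24: L0/L1/L2 = -/G/B → run G
t=25: L0/L1/L2 = -/-/B → run B
t=26: L0/L1/L2 = -/-/B → run B
t=27: (idle)
t=28: (idle)
t=29: (idle)
t=30: (idle)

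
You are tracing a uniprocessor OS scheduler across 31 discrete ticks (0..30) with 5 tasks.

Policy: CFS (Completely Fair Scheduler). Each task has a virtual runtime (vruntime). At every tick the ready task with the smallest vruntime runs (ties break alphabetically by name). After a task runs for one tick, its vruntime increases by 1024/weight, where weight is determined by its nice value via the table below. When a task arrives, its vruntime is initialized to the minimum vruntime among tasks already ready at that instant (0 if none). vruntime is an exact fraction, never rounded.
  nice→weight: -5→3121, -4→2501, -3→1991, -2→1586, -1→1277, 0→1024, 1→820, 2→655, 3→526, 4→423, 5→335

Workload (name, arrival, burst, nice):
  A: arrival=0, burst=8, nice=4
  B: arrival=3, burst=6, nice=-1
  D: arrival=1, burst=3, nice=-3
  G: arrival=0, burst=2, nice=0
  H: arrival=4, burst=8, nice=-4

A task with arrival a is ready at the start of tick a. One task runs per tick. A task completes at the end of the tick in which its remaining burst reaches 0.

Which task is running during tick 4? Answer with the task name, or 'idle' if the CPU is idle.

t=0: vr[A=0 G=0] → run A
t=1: vr[A=1024/423 D=0 G=0] → run D
t=2: vr[A=1024/423 D=1024/1991 G=0] → run G
t=3: vr[A=1024/423 B=1024/1991 D=1024/1991 G=1] → run B
t=4: vr[A=1024/423 B=3346432/2542507 D=1024/1991 G=1 H=1024/1991] → run D
t=5: vr[A=1024/423 B=3346432/2542507 D=2048/1991 G=1 H=1024/1991] → run H
t=6: vr[A=1024/423 B=3346432/2542507 D=2048/1991 G=1 H=4599808/4979491] → run H
t=7: vr[A=1024/423 B=3346432/2542507 D=2048/1991 G=1 H=6638592/4979491] → run G
t=8: vr[A=1024/423 B=3346432/2542507 D=2048/1991 H=6638592/4979491] → run D
t=9: vr[A=1024/423 B=3346432/2542507 H=6638592/4979491] → run B
t=10: vr[A=1024/423 B=5385216/2542507 H=6638592/4979491] → run H
t=11: vr[A=1024/423 B=5385216/2542507 H=8677376/4979491] → run H
t=12: vr[A=1024/423 B=5385216/2542507 H=10716160/4979491] → run B
t=13: vr[A=1024/423 B=7424000/2542507 H=10716160/4979491] → run H
t=14: vr[A=1024/423 B=7424000/2542507 H=12754944/4979491] → run A
t=15: vr[A=2048/423 B=7424000/2542507 H=12754944/4979491] → run H
t=16: vr[A=2048/423 B=7424000/2542507 H=14793728/4979491] → run B
t=17: vr[A=2048/423 B=9462784/2542507 H=14793728/4979491] → run H
t=18: vr[A=2048/423 B=9462784/2542507 H=16832512/4979491] → run H
t=19: vr[A=2048/423 B=9462784/2542507] → run B
t=20: vr[A=2048/423 B=11501568/2542507] → run B
t=21: vr[A=2048/423] → run A
t=22: vr[A=1024/141] → run A
t=23: vr[A=4096/423] → run A
t=24: vr[A=5120/423] → run A
t=25: vr[A=2048/141] → run A
t=26: vr[A=7168/423] → run A
t=27: (idle)
t=28: (idle)
t=29: (idle)
t=30: (idle)

running at tick 4 = D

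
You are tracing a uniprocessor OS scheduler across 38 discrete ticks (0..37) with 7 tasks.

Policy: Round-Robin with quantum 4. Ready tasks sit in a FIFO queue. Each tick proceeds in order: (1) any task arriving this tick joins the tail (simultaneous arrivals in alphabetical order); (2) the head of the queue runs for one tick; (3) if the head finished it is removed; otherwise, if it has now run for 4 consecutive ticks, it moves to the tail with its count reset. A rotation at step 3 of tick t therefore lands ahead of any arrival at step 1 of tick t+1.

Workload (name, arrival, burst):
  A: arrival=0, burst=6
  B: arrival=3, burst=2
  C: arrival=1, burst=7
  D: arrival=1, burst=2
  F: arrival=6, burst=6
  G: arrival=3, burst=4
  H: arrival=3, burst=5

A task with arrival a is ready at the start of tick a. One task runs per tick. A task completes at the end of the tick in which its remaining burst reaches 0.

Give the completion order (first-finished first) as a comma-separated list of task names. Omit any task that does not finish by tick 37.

t=0: queue=[A] q_used=0 → run A
t=1: queue=[A,C,D] q_used=1 → run A
t=2: queue=[A,C,D] q_used=2 → run A
t=3: queue=[A,C,D,B,G,H] q_used=3 → run A
t=4: queue=[C,D,B,G,H,A] q_used=0 → run C
t=5: queue=[C,D,B,G,H,A] q_used=1 → run C
t=6: queue=[C,D,B,G,H,A,F] q_used=2 → run C
t=7: queue=[C,D,B,G,H,A,F] q_used=3 → run C
t=8: queue=[D,B,G,H,A,F,C] q_used=0 → run D
t=9: queue=[D,B,G,H,A,F,C] q_used=1 → run D
t=10: queue=[B,G,H,A,F,C] q_used=0 → run B
t=11: queue=[B,G,H,A,F,C] q_used=1 → run B
t=12: queue=[G,H,A,F,C] q_used=0 → run G
t=13: queue=[G,H,A,F,C] q_used=1 → run G
t=14: queue=[G,H,A,F,C] q_used=2 → run G
t=15: queue=[G,H,A,F,C] q_used=3 → run G
t=16: queue=[H,A,F,C] q_used=0 → run H
t=17: queue=[H,A,F,C] q_used=1 → run H
t=18: queue=[H,A,F,C] q_used=2 → run H
t=19: queue=[H,A,F,C] q_used=3 → run H
t=20: queue=[A,F,C,H] q_used=0 → run A
t=21: queue=[A,F,C,H] q_used=1 → run A
t=22: queue=[F,C,H] q_used=0 → run F
t=23: queue=[F,C,H] q_used=1 → run F
t=24: queue=[F,C,H] q_used=2 → run F
t=25: queue=[F,C,H] q_used=3 → run F
t=26: queue=[C,H,F] q_used=0 → run C
t=27: queue=[C,H,F] q_used=1 → run C
t=28: queue=[C,H,F] q_used=2 → run C
t=29: queue=[H,F] q_used=0 → run H
t=30: queue=[F] q_used=0 → run F
t=31: queue=[F] q_used=1 → run F
t=32: (idle)
t=33: (idle)
t=34: (idle)
t=35: (idle)
t=36: (idle)
t=37: (idle)

completion order = D, B, G, A, C, H, F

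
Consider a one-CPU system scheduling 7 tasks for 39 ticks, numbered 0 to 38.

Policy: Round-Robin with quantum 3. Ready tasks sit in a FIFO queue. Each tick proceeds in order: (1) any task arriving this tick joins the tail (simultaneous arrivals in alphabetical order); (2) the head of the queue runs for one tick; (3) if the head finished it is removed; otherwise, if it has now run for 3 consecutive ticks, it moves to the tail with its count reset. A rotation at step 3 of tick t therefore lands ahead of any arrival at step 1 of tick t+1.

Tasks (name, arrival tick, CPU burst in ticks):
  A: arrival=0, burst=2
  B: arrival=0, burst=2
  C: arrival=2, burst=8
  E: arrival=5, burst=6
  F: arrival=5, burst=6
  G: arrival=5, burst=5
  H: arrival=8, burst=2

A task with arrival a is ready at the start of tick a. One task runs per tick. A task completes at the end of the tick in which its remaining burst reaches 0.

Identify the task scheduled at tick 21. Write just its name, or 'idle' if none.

t=0: queue=[A,B] q_used=0 → run A
t=1: queue=[A,B] q_used=1 → run A
t=2: queue=[B,C] q_used=0 → run B
t=3: queue=[B,C] q_used=1 → run B
t=4: queue=[C] q_used=0 → run C
t=5: queue=[C,E,F,G] q_used=1 → run C
t=6: queue=[C,E,F,G] q_used=2 → run C
t=7: queue=[E,F,G,C] q_used=0 → run E
t=8: queue=[E,F,G,C,H] q_used=1 → run E
t=9: queue=[E,F,G,C,H] q_used=2 → run E
t=10: queue=[F,G,C,H,E] q_used=0 → run F
t=11: queue=[F,G,C,H,E] q_used=1 → run F
t=12: queue=[F,G,C,H,E] q_used=2 → run F
t=13: queue=[G,C,H,E,F] q_used=0 → run G
t=14: queue=[G,C,H,E,F] q_used=1 → run G
t=15: queue=[G,C,H,E,F] q_used=2 → run G
t=16: queue=[C,H,E,F,G] q_used=0 → run C
t=17: queue=[C,H,E,F,G] q_used=1 → run C
t=18: queue=[C,H,E,F,G] q_used=2 → run C
t=19: queue=[H,E,F,G,C] q_used=0 → run H
t=20: queue=[H,E,F,G,C] q_used=1 → run H
t=21: queue=[E,F,G,C] q_used=0 → run E
t=22: queue=[E,F,G,C] q_used=1 → run E
t=23: queue=[E,F,G,C] q_used=2 → run E
t=24: queue=[F,G,C] q_used=0 → run F
t=25: queue=[F,G,C] q_used=1 → run F
t=26: queue=[F,G,C] q_used=2 → run F
t=27: queue=[G,C] q_used=0 → run G
t=28: queue=[G,C] q_used=1 → run G
t=29: queue=[C] q_used=0 → run C
t=30: queue=[C] q_used=1 → run C
t=31: (idle)
t=32: (idle)
t=33: (idle)
t=34: (idle)
t=35: (idle)
t=36: (idle)
t=37: (idle)
t=38: (idle)

running at tick 21 = E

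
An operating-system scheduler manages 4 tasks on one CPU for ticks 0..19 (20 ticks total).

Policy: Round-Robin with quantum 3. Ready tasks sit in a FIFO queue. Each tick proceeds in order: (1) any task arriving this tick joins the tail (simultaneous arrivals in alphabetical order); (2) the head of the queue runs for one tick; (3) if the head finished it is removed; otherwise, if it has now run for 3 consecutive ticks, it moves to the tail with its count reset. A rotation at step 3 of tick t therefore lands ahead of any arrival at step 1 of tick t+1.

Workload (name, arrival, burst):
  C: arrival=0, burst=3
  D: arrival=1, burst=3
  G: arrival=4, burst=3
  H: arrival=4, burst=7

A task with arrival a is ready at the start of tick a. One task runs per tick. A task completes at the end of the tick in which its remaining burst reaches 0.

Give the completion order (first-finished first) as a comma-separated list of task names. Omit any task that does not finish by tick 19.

t=0: queue=[C] q_used=0 → run C
t=1: queue=[C,D] q_used=1 → run C
t=2: queue=[C,D] q_used=2 → run C
t=3: queue=[D] q_used=0 → run D
t=4: queue=[D,G,H] q_used=1 → run D
t=5: queue=[D,G,H] q_used=2 → run D
t=6: queue=[G,H] q_used=0 → run G
t=7: queue=[G,H] q_used=1 → run G
t=8: queue=[G,H] q_used=2 → run G
t=9: queue=[H] q_used=0 → run H
t=10: queue=[H] q_used=1 → run H
t=11: queue=[H] q_used=2 → run H
t=12: queue=[H] q_used=0 → run H
t=13: queue=[H] q_used=1 → run H
t=14: queue=[H] q_used=2 → run H
t=15: queue=[H] q_used=0 → run H
t=16: (idle)
t=17: (idle)
t=18: (idle)
t=19: (idle)

completion order = C, D, G, H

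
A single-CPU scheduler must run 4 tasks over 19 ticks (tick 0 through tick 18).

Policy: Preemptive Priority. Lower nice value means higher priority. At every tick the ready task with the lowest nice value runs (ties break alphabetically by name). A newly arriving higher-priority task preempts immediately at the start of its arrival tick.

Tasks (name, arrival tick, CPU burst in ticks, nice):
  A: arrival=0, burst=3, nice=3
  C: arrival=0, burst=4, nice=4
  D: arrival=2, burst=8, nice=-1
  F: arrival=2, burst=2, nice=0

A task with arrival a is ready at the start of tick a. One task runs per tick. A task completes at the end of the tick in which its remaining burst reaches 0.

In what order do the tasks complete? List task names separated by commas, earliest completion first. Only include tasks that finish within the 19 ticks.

completion order = D, F, A, C

t=0: ready={A,C} → run A
t=1: ready={A,C} → run A
t=2: ready={A,C,D,F} → run D
t=3: ready={A,C,D,F} → run D
t=4: ready={A,C,D,F} → run D
t=5: ready={A,C,D,F} → run D
t=6: ready={A,C,D,F} → run D
t=7: ready={A,C,D,F} → run D
t=8: ready={A,C,D,F} → run D
t=9: ready={A,C,D,F} → run D
t=10: ready={A,C,F} → run F
t=11: ready={A,C,F} → run F
t=12: ready={A,C} → run A
t=13: ready={C} → run C
t=14: ready={C} → run C
t=15: ready={C} → run C
t=16: ready={C} → run C
t=17: (idle)
t=18: (idle)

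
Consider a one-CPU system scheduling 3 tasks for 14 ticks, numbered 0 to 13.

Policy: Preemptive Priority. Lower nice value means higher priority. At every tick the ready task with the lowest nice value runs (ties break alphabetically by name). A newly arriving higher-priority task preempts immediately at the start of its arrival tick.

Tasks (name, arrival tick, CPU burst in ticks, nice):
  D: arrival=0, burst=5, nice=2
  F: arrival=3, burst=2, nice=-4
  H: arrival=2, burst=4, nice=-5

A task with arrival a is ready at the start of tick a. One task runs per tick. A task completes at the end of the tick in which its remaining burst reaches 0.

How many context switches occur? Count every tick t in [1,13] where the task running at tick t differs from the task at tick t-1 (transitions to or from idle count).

context switches = 4

t=0: ready={D} → run D
t=1: ready={D} → run D
t=2: ready={D,H} → run H
t=3: ready={D,F,H} → run H
t=4: ready={D,F,H} → run H
t=5: ready={D,F,H} → run H
t=6: ready={D,F} → run F
t=7: ready={D,F} → run F
t=8: ready={D} → run D
t=9: ready={D} → run D
t=10: ready={D} → run D
t=11: (idle)
t=12: (idle)
t=13: (idle)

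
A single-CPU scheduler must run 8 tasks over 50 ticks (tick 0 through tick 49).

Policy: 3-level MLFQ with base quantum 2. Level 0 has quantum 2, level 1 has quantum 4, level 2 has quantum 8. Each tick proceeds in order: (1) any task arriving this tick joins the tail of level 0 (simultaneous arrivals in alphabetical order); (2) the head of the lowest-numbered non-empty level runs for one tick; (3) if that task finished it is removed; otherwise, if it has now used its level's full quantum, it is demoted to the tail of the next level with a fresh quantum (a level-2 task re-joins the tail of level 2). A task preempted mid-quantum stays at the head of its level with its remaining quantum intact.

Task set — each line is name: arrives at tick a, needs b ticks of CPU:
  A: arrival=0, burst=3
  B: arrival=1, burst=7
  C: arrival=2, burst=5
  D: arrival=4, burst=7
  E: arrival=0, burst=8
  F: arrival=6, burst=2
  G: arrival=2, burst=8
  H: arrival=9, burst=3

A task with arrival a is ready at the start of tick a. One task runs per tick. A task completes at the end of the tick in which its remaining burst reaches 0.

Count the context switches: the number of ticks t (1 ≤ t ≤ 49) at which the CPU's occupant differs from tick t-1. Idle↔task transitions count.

context switches = 19

t=0: L0/L1/L2 = AE/-/- → run A
t=1: L0/L1/L2 = AEB/-/- → run A
t=2: L0/L1/L2 = EBCG/A/- → run E
t=3: L0/L1/L2 = EBCG/A/- → run E
t=4: L0/L1/L2 = BCGD/AE/- → run B
t=5: L0/L1/L2 = BCGD/AE/- → run B
t=6: L0/L1/L2 = CGDF/AEB/- → run C
t=7: L0/L1/L2 = CGDF/AEB/- → run C
t=8: L0/L1/L2 = GDF/AEBC/- → run G
t=9: L0/L1/L2 = GDFH/AEBC/- → run G
t=10: L0/L1/L2 = DFH/AEBCG/- → run D
t=11: L0/L1/L2 = DFH/AEBCG/- → run D
t=12: L0/L1/L2 = FH/AEBCGD/- → run F
t=13: L0/L1/L2 = FH/AEBCGD/- → run F
t=14: L0/L1/L2 = H/AEBCGD/- → run H
t=15: L0/L1/L2 = H/AEBCGD/- → run H
t=16: L0/L1/L2 = -/AEBCGDH/- → run A
t=17: L0/L1/L2 = -/EBCGDH/- → run E
t=18: L0/L1/L2 = -/EBCGDH/- → run E
t=19: L0/L1/L2 = -/EBCGDH/- → run E
t=20: L0/L1/L2 = -/EBCGDH/- → run E
t=21: L0/L1/L2 = -/BCGDH/E → run B
t=22: L0/L1/L2 = -/BCGDH/E → run B
t=23: L0/L1/L2 = -/BCGDH/E → run B
t=24: L0/L1/L2 = -/BCGDH/E → run B
t=25: L0/L1/L2 = -/CGDH/EB → run C
t=26: L0/L1/L2 = -/CGDH/EB → run C
t=27: L0/L1/L2 = -/CGDH/EB → run C
t=28: L0/L1/L2 = -/GDH/EB → run G
t=29: L0/L1/L2 = -/GDH/EB → run G
t=30: L0/L1/L2 = -/GDH/EB → run G
t=31: L0/L1/L2 = -/GDH/EB → run G
t=32: L0/L1/L2 = -/DH/EBG → run D
t=33: L0/L1/L2 = -/DH/EBG → run D
t=34: L0/L1/L2 = -/DH/EBG → run D
t=35: L0/L1/L2 = -/DH/EBG → run D
t=36: L0/L1/L2 = -/H/EBGD → run H
t=37: L0/L1/L2 = -/-/EBGD → run E
t=38: L0/L1/L2 = -/-/EBGD → run E
t=39: L0/L1/L2 = -/-/BGD → run B
t=40: L0/L1/L2 = -/-/GD → run G
t=41: L0/L1/L2 = -/-/GD → run G
t=42: L0/L1/L2 = -/-/D → run D
t=43: (idle)
t=44: (idle)
t=45: (idle)
t=46: (idle)
t=47: (idle)
t=48: (idle)
t=49: (idle)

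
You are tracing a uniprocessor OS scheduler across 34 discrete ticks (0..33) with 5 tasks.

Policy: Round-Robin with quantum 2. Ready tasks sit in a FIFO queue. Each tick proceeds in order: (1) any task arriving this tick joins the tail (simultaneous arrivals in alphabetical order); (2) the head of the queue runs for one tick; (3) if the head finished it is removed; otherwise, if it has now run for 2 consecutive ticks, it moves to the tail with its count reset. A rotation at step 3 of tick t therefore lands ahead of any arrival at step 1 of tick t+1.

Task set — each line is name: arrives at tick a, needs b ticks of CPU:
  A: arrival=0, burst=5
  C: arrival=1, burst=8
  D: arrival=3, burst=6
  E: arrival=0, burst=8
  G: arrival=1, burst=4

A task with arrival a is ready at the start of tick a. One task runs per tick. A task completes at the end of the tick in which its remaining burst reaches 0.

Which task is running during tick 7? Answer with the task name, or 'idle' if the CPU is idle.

running at tick 7 = G

t=0: queue=[A,E] q_used=0 → run A
t=1: queue=[A,E,C,G] q_used=1 → run A
t=2: queue=[E,C,G,A] q_used=0 → run E
t=3: queue=[E,C,G,A,D] q_used=1 → run E
t=4: queue=[C,G,A,D,E] q_used=0 → run C
t=5: queue=[C,G,A,D,E] q_used=1 → run C
t=6: queue=[G,A,D,E,C] q_used=0 → run G
t=7: queue=[G,A,D,E,C] q_used=1 → run G
t=8: queue=[A,D,E,C,G] q_used=0 → run A
t=9: queue=[A,D,E,C,G] q_used=1 → run A
t=10: queue=[D,E,C,G,A] q_used=0 → run D
t=11: queue=[D,E,C,G,A] q_used=1 → run D
t=12: queue=[E,C,G,A,D] q_used=0 → run E
t=13: queue=[E,C,G,A,D] q_used=1 → run E
t=14: queue=[C,G,A,D,E] q_used=0 → run C
t=15: queue=[C,G,A,D,E] q_used=1 → run C
t=16: queue=[G,A,D,E,C] q_used=0 → run G
t=17: queue=[G,A,D,E,C] q_used=1 → run G
t=18: queue=[A,D,E,C] q_used=0 → run A
t=19: queue=[D,E,C] q_used=0 → run D
t=20: queue=[D,E,C] q_used=1 → run D
t=21: queue=[E,C,D] q_used=0 → run E
t=22: queue=[E,C,D] q_used=1 → run E
t=23: queue=[C,D,E] q_used=0 → run C
t=24: queue=[C,D,E] q_used=1 → run C
t=25: queue=[D,E,C] q_used=0 → run D
t=26: queue=[D,E,C] q_used=1 → run D
t=27: queue=[E,C] q_used=0 → run E
t=28: queue=[E,C] q_used=1 → run E
t=29: queue=[C] q_used=0 → run C
t=30: queue=[C] q_used=1 → run C
t=31: (idle)
t=32: (idle)
t=33: (idle)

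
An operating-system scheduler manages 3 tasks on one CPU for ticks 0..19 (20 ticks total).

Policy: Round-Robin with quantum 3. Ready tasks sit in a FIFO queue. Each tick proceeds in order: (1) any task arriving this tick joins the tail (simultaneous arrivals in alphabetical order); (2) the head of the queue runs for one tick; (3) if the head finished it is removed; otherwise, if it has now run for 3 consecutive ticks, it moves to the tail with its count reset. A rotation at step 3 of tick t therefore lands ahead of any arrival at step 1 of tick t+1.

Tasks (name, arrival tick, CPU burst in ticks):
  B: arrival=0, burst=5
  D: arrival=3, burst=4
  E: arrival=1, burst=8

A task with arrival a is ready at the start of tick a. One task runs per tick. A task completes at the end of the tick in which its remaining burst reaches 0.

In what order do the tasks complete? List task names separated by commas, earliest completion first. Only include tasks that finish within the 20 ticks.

t=0: queue=[B] q_used=0 → run B
t=1: queue=[B,E] q_used=1 → run B
t=2: queue=[B,E] q_used=2 → run B
t=3: queue=[E,B,D] q_used=0 → run E
t=4: queue=[E,B,D] q_used=1 → run E
t=5: queue=[E,B,D] q_used=2 → run E
t=6: queue=[B,D,E] q_used=0 → run B
t=7: queue=[B,D,E] q_used=1 → run B
t=8: queue=[D,E] q_used=0 → run D
t=9: queue=[D,E] q_used=1 → run D
t=10: queue=[D,E] q_used=2 → run D
t=11: queue=[E,D] q_used=0 → run E
t=12: queue=[E,D] q_used=1 → run E
t=13: queue=[E,D] q_used=2 → run E
t=14: queue=[D,E] q_used=0 → run D
t=15: queue=[E] q_used=0 → run E
t=16: queue=[E] q_used=1 → run E
t=17: (idle)
t=18: (idle)
t=19: (idle)

completion order = B, D, E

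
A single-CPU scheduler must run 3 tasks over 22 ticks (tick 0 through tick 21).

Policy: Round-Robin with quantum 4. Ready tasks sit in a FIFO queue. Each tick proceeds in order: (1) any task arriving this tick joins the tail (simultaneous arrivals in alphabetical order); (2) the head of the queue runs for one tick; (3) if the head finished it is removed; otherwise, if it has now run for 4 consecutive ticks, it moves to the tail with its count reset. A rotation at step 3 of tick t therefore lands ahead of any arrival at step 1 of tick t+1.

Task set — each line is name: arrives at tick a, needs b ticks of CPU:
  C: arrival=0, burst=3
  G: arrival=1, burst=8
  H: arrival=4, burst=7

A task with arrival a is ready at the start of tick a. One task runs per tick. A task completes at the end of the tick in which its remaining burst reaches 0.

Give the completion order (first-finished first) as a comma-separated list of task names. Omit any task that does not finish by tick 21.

completion order = C, G, H

t=0: queue=[C] q_used=0 → run C
t=1: queue=[C,G] q_used=1 → run C
t=2: queue=[C,G] q_used=2 → run C
t=3: queue=[G] q_used=0 → run G
t=4: queue=[G,H] q_used=1 → run G
t=5: queue=[G,H] q_used=2 → run G
t=6: queue=[G,H] q_used=3 → run G
t=7: queue=[H,G] q_used=0 → run H
t=8: queue=[H,G] q_used=1 → run H
t=9: queue=[H,G] q_used=2 → run H
t=10: queue=[H,G] q_used=3 → run H
t=11: queue=[G,H] q_used=0 → run G
t=12: queue=[G,H] q_used=1 → run G
t=13: queue=[G,H] q_used=2 → run G
t=14: queue=[G,H] q_used=3 → run G
t=15: queue=[H] q_used=0 → run H
t=16: queue=[H] q_used=1 → run H
t=17: queue=[H] q_used=2 → run H
t=18: (idle)
t=19: (idle)
t=20: (idle)
t=21: (idle)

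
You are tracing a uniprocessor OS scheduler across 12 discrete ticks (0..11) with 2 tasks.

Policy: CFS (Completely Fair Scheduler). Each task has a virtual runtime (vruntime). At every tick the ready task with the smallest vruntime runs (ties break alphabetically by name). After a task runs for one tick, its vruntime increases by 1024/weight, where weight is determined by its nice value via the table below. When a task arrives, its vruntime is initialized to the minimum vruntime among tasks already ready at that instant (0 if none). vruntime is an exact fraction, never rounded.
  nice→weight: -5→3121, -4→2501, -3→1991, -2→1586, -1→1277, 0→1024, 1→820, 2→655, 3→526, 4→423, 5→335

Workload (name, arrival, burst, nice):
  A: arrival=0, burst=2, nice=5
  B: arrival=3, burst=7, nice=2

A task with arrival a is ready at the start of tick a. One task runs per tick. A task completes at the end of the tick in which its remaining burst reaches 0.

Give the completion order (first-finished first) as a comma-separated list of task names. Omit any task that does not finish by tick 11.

completion order = A, B

t=0: vr[A=0] → run A
t=1: vr[A=1024/335] → run A
t=2: (idle)
t=3: vr[B=0] → run B
t=4: vr[B=1024/655] → run B
t=5: vr[B=2048/655] → run B
t=6: vr[B=3072/655] → run B
t=7: vr[B=4096/655] → run B
t=8: vr[B=1024/131] → run B
t=9: vr[B=6144/655] → run B
t=10: (idle)
t=11: (idle)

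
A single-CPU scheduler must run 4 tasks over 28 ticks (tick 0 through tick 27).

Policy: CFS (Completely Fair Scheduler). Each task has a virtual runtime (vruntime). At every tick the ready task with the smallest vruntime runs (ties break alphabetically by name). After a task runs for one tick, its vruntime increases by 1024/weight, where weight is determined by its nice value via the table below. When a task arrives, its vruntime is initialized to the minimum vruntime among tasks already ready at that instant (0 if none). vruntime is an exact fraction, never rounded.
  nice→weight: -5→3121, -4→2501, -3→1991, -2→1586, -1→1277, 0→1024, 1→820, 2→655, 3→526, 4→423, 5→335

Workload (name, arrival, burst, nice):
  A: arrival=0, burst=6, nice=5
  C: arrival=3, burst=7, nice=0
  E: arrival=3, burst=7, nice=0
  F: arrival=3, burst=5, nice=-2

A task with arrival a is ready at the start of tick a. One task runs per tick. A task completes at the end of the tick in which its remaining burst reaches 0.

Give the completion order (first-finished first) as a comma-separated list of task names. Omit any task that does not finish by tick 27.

t=0: vr[A=0] → run A
t=1: vr[A=1024/335] → run A
t=2: vr[A=2048/335] → run A
t=3: vr[A=3072/335 C=3072/335 E=3072/335 F=3072/335] → run A
t=4: vr[A=4096/335 C=3072/335 E=3072/335 F=3072/335] → run C
t=5: vr[A=4096/335 C=3407/335 E=3072/335 F=3072/335] → run E
t=6: vr[A=4096/335 C=3407/335 E=3407/335 F=3072/335] → run F
t=7: vr[A=4096/335 C=3407/335 E=3407/335 F=2607616/265655] → run F
t=8: vr[A=4096/335 C=3407/335 E=3407/335 F=2779136/265655] → run C
t=9: vr[A=4096/335 C=3742/335 E=3407/335 F=2779136/265655] → run E
t=10: vr[A=4096/335 C=3742/335 E=3742/335 F=2779136/265655] → run F
t=11: vr[A=4096/335 C=3742/335 E=3742/335 F=2950656/265655] → run F
t=12: vr[A=4096/335 C=3742/335 E=3742/335 F=3122176/265655] → run C
t=13: vr[A=4096/335 C=4077/335 E=3742/335 F=3122176/265655] → run E
t=14: vr[A=4096/335 C=4077/335 E=4077/335 F=3122176/265655] → run F
t=15: vr[A=4096/335 C=4077/335 E=4077/335] → run C
t=16: vr[A=4096/335 C=4412/335 E=4077/335] → run E
t=17: vr[A=4096/335 C=4412/335 E=4412/335] → run A
t=18: vr[A=1024/67 C=4412/335 E=4412/335] → run C
t=19: vr[A=1024/67 C=4747/335 E=4412/335] → run E
t=20: vr[A=1024/67 C=4747/335 E=4747/335] → run C
t=21: vr[A=1024/67 C=5082/335 E=4747/335] → run E
t=22: vr[A=1024/67 C=5082/335 E=5082/335] → run C
t=23: vr[A=1024/67 E=5082/335] → run E
t=24: vr[A=1024/67] → run A
t=25: (idle)
t=26: (idle)
t=27: (idle)

completion order = F, C, E, A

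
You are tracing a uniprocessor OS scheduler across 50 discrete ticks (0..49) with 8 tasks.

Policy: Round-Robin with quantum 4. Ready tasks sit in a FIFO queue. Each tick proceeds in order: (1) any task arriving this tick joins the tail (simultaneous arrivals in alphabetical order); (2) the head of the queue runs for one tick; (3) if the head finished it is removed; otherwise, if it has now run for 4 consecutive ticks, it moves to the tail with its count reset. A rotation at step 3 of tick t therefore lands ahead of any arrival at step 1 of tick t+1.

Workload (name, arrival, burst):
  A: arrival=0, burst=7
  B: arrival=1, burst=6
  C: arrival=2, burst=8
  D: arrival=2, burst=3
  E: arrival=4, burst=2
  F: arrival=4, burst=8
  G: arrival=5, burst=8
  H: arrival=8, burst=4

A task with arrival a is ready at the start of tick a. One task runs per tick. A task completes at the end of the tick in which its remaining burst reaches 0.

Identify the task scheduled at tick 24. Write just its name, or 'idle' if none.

running at tick 24 = G

t=0: queue=[A] q_used=0 → run A
t=1: queue=[A,B] q_used=1 → run A
t=2: queue=[A,B,C,D] q_used=2 → run A
t=3: queue=[A,B,C,D] q_used=3 → run A
t=4: queue=[B,C,D,A,E,F] q_used=0 → run B
t=5: queue=[B,C,D,A,E,F,G] q_used=1 → run B
t=6: queue=[B,C,D,A,E,F,G] q_used=2 → run B
t=7: queue=[B,C,D,A,E,F,G] q_used=3 → run B
t=8: queue=[C,D,A,E,F,G,B,H] q_used=0 → run C
t=9: queue=[C,D,A,E,F,G,B,H] q_used=1 → run C
t=10: queue=[C,D,A,E,F,G,B,H] q_used=2 → run C
t=11: queue=[C,D,A,E,F,G,B,H] q_used=3 → run C
t=12: queue=[D,A,E,F,G,B,H,C] q_used=0 → run D
t=13: queue=[D,A,E,F,G,B,H,C] q_used=1 → run D
t=14: queue=[D,A,E,F,G,B,H,C] q_used=2 → run D
t=15: queue=[A,E,F,G,B,H,C] q_used=0 → run A
t=16: queue=[A,E,F,G,B,H,C] q_used=1 → run A
t=17: queue=[A,E,F,G,B,H,C] q_used=2 → run A
t=18: queue=[E,F,G,B,H,C] q_used=0 → run E
t=19: queue=[E,F,G,B,H,C] q_used=1 → run E
t=20: queue=[F,G,B,H,C] q_used=0 → run F
t=21: queue=[F,G,B,H,C] q_used=1 → run F
t=22: queue=[F,G,B,H,C] q_used=2 → run F
t=23: queue=[F,G,B,H,C] q_used=3 → run F
t=24: queue=[G,B,H,C,F] q_used=0 → run G
t=25: queue=[G,B,H,C,F] q_used=1 → run G
t=26: queue=[G,B,H,C,F] q_used=2 → run G
t=27: queue=[G,B,H,C,F] q_used=3 → run G
t=28: queue=[B,H,C,F,G] q_used=0 → run B
t=29: queue=[B,H,C,F,G] q_used=1 → run B
t=30: queue=[H,C,F,G] q_used=0 → run H
t=31: queue=[H,C,F,G] q_used=1 → run H
t=32: queue=[H,C,F,G] q_used=2 → run H
t=33: queue=[H,C,F,G] q_used=3 → run H
t=34: queue=[C,F,G] q_used=0 → run C
t=35: queue=[C,F,G] q_used=1 → run C
t=36: queue=[C,F,G] q_used=2 → run C
t=37: queue=[C,F,G] q_used=3 → run C
t=38: queue=[F,G] q_used=0 → run F
t=39: queue=[F,G] q_used=1 → run F
t=40: queue=[F,G] q_used=2 → run F
t=41: queue=[F,G] q_used=3 → run F
t=42: queue=[G] q_used=0 → run G
t=43: queue=[G] q_used=1 → run G
t=44: queue=[G] q_used=2 → run G
t=45: queue=[G] q_used=3 → run G
t=46: (idle)
t=47: (idle)
t=48: (idle)
t=49: (idle)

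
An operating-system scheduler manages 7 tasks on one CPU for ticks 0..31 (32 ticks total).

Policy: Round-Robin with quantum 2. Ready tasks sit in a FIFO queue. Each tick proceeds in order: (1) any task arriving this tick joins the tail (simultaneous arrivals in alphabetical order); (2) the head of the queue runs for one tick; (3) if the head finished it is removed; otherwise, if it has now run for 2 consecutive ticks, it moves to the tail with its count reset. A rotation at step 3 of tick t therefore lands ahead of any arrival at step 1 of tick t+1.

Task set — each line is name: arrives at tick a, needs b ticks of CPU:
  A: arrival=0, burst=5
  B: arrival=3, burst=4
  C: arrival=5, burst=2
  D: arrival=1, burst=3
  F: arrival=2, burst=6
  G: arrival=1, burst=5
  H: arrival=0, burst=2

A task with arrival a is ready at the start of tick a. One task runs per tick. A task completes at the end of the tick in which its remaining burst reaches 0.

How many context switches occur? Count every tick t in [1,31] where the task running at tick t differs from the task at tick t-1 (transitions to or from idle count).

context switches = 15

t=0: queue=[A,H] q_used=0 → run A
t=1: queue=[A,H,D,G] q_used=1 → run A
t=2: queue=[H,D,G,A,F] q_used=0 → run H
t=3: queue=[H,D,G,A,F,B] q_used=1 → run H
t=4: queue=[D,G,A,F,B] q_used=0 → run D
t=5: queue=[D,G,A,F,B,C] q_used=1 → run D
t=6: queue=[G,A,F,B,C,D] q_used=0 → run G
t=7: queue=[G,A,F,B,C,D] q_used=1 → run G
t=8: queue=[A,F,B,C,D,G] q_used=0 → run A
t=9: queue=[A,F,B,C,D,G] q_used=1 → run A
t=10: queue=[F,B,C,D,G,A] q_used=0 → run F
t=11: queue=[F,B,C,D,G,A] q_used=1 → run F
t=12: queue=[B,C,D,G,A,F] q_used=0 → run B
t=13: queue=[B,C,D,G,A,F] q_used=1 → run B
t=14: queue=[C,D,G,A,F,B] q_used=0 → run C
t=15: queue=[C,D,G,A,F,B] q_used=1 → run C
t=16: queue=[D,G,A,F,B] q_used=0 → run D
t=17: queue=[G,A,F,B] q_used=0 → run G
t=18: queue=[G,A,F,B] q_used=1 → run G
t=19: queue=[A,F,B,G] q_used=0 → run A
t=20: queue=[F,B,G] q_used=0 → run F
t=21: queue=[F,B,G] q_used=1 → run F
t=22: queue=[B,G,F] q_used=0 → run B
t=23: queue=[B,G,F] q_used=1 → run B
t=24: queue=[G,F] q_used=0 → run G
t=25: queue=[F] q_used=0 → run F
t=26: queue=[F] q_used=1 → run F
t=27: (idle)
t=28: (idle)
t=29: (idle)
t=30: (idle)
t=31: (idle)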